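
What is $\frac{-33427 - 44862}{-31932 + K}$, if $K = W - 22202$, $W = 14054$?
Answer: $\frac{78289}{40080} \approx 1.9533$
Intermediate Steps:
$K = -8148$ ($K = 14054 - 22202 = -8148$)
$\frac{-33427 - 44862}{-31932 + K} = \frac{-33427 - 44862}{-31932 - 8148} = \frac{-33427 - 44862}{-40080} = \left(-33427 - 44862\right) \left(- \frac{1}{40080}\right) = \left(-78289\right) \left(- \frac{1}{40080}\right) = \frac{78289}{40080}$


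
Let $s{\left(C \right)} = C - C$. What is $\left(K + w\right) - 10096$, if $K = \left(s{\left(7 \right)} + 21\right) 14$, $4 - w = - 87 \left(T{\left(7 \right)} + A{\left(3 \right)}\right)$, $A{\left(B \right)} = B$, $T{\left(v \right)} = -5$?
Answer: $-9972$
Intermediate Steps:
$s{\left(C \right)} = 0$
$w = -170$ ($w = 4 - - 87 \left(-5 + 3\right) = 4 - \left(-87\right) \left(-2\right) = 4 - 174 = -170$)
$K = 294$ ($K = \left(0 + 21\right) 14 = 21 \cdot 14 = 294$)
$\left(K + w\right) - 10096 = \left(294 - 170\right) - 10096 = 124 - 10096 = -9972$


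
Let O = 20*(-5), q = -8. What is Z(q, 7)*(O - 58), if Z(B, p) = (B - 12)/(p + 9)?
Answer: 395/2 ≈ 197.50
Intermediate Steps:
Z(B, p) = (-12 + B)/(9 + p)
O = -100
Z(q, 7)*(O - 58) = ((-12 - 8)/(9 + 7))*(-100 - 58) = (-20/16)*(-158) = ((1/16)*(-20))*(-158) = -5/4*(-158) = 395/2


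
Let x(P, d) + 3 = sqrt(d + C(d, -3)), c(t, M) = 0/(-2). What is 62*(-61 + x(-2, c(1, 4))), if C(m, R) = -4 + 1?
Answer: -3968 + 62*I*sqrt(3) ≈ -3968.0 + 107.39*I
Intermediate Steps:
c(t, M) = 0 (c(t, M) = 0*(-1/2) = 0)
C(m, R) = -3
x(P, d) = -3 + sqrt(-3 + d) (x(P, d) = -3 + sqrt(d - 3) = -3 + sqrt(-3 + d))
62*(-61 + x(-2, c(1, 4))) = 62*(-61 + (-3 + sqrt(-3 + 0))) = 62*(-61 + (-3 + sqrt(-3))) = 62*(-61 + (-3 + I*sqrt(3))) = 62*(-64 + I*sqrt(3)) = -3968 + 62*I*sqrt(3)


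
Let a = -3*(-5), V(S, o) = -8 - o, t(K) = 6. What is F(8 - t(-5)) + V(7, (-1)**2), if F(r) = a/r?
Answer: -3/2 ≈ -1.5000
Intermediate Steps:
a = 15
F(r) = 15/r
F(8 - t(-5)) + V(7, (-1)**2) = 15/(8 - 1*6) + (-8 - 1*(-1)**2) = 15/(8 - 6) + (-8 - 1*1) = 15/2 + (-8 - 1) = 15*(1/2) - 9 = 15/2 - 9 = -3/2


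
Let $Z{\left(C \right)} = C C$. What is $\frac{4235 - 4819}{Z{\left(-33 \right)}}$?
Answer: $- \frac{584}{1089} \approx -0.53627$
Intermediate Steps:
$Z{\left(C \right)} = C^{2}$
$\frac{4235 - 4819}{Z{\left(-33 \right)}} = \frac{4235 - 4819}{\left(-33\right)^{2}} = \frac{4235 - 4819}{1089} = \left(-584\right) \frac{1}{1089} = - \frac{584}{1089}$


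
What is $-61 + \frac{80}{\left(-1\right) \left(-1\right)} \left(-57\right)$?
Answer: $-4621$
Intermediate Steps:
$-61 + \frac{80}{\left(-1\right) \left(-1\right)} \left(-57\right) = -61 + \frac{80}{1} \left(-57\right) = -61 + 80 \cdot 1 \left(-57\right) = -61 + 80 \left(-57\right) = -61 - 4560 = -4621$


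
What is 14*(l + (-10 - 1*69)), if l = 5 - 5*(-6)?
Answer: -616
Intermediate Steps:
l = 35 (l = 5 + 30 = 35)
14*(l + (-10 - 1*69)) = 14*(35 + (-10 - 1*69)) = 14*(35 + (-10 - 69)) = 14*(35 - 79) = 14*(-44) = -616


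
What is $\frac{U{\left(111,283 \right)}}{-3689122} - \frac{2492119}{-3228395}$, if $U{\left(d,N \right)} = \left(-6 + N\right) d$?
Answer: $\frac{10686800903}{13995232690} \approx 0.7636$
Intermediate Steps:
$U{\left(d,N \right)} = d \left(-6 + N\right)$
$\frac{U{\left(111,283 \right)}}{-3689122} - \frac{2492119}{-3228395} = \frac{111 \left(-6 + 283\right)}{-3689122} - \frac{2492119}{-3228395} = 111 \cdot 277 \left(- \frac{1}{3689122}\right) - - \frac{108353}{140365} = 30747 \left(- \frac{1}{3689122}\right) + \frac{108353}{140365} = - \frac{831}{99706} + \frac{108353}{140365} = \frac{10686800903}{13995232690}$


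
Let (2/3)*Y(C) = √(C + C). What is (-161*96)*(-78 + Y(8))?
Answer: 1112832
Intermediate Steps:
Y(C) = 3*√2*√C/2 (Y(C) = 3*√(C + C)/2 = 3*√(2*C)/2 = 3*(√2*√C)/2 = 3*√2*√C/2)
(-161*96)*(-78 + Y(8)) = (-161*96)*(-78 + 3*√2*√8/2) = -15456*(-78 + 3*√2*(2*√2)/2) = -15456*(-78 + 6) = -15456*(-72) = 1112832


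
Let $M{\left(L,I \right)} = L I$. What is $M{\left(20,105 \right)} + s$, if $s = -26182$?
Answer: $-24082$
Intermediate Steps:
$M{\left(L,I \right)} = I L$
$M{\left(20,105 \right)} + s = 105 \cdot 20 - 26182 = 2100 - 26182 = -24082$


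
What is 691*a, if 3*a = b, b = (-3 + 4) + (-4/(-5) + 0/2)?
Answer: 2073/5 ≈ 414.60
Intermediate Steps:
b = 9/5 (b = 1 + (-4*(-1/5) + 0*(1/2)) = 1 + (4/5 + 0) = 1 + 4/5 = 9/5 ≈ 1.8000)
a = 3/5 (a = (1/3)*(9/5) = 3/5 ≈ 0.60000)
691*a = 691*(3/5) = 2073/5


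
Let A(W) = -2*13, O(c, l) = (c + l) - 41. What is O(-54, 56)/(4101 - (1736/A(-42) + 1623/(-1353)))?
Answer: -228657/24442664 ≈ -0.0093548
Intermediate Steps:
O(c, l) = -41 + c + l
A(W) = -26
O(-54, 56)/(4101 - (1736/A(-42) + 1623/(-1353))) = (-41 - 54 + 56)/(4101 - (1736/(-26) + 1623/(-1353))) = -39/(4101 - (1736*(-1/26) + 1623*(-1/1353))) = -39/(4101 - (-868/13 - 541/451)) = -39/(4101 - 1*(-398501/5863)) = -39/(4101 + 398501/5863) = -39/24442664/5863 = -39*5863/24442664 = -228657/24442664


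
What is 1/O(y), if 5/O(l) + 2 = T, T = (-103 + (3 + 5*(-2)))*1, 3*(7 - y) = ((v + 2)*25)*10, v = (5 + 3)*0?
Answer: -112/5 ≈ -22.400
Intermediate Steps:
v = 0 (v = 8*0 = 0)
y = -479/3 (y = 7 - (0 + 2)*25*10/3 = 7 - 2*25*10/3 = 7 - 50*10/3 = 7 - ⅓*500 = 7 - 500/3 = -479/3 ≈ -159.67)
T = -110 (T = (-103 + (3 - 10))*1 = (-103 - 7)*1 = -110*1 = -110)
O(l) = -5/112 (O(l) = 5/(-2 - 110) = 5/(-112) = 5*(-1/112) = -5/112)
1/O(y) = 1/(-5/112) = -112/5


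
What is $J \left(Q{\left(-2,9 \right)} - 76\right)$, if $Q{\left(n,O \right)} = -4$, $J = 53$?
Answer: $-4240$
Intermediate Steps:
$J \left(Q{\left(-2,9 \right)} - 76\right) = 53 \left(-4 - 76\right) = 53 \left(-80\right) = -4240$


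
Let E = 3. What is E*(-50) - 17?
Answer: -167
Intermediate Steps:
E*(-50) - 17 = 3*(-50) - 17 = -150 - 17 = -167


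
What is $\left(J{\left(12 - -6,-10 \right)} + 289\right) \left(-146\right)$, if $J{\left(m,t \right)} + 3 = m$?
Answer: $-44384$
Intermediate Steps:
$J{\left(m,t \right)} = -3 + m$
$\left(J{\left(12 - -6,-10 \right)} + 289\right) \left(-146\right) = \left(\left(-3 + \left(12 - -6\right)\right) + 289\right) \left(-146\right) = \left(\left(-3 + \left(12 + 6\right)\right) + 289\right) \left(-146\right) = \left(\left(-3 + 18\right) + 289\right) \left(-146\right) = \left(15 + 289\right) \left(-146\right) = 304 \left(-146\right) = -44384$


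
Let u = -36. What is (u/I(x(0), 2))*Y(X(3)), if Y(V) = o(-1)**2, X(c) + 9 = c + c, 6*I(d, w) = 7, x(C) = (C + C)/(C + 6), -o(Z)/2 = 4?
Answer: -13824/7 ≈ -1974.9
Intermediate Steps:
o(Z) = -8 (o(Z) = -2*4 = -8)
x(C) = 2*C/(6 + C) (x(C) = (2*C)/(6 + C) = 2*C/(6 + C))
I(d, w) = 7/6 (I(d, w) = (1/6)*7 = 7/6)
X(c) = -9 + 2*c (X(c) = -9 + (c + c) = -9 + 2*c)
Y(V) = 64 (Y(V) = (-8)**2 = 64)
(u/I(x(0), 2))*Y(X(3)) = -36/7/6*64 = -36*6/7*64 = -216/7*64 = -13824/7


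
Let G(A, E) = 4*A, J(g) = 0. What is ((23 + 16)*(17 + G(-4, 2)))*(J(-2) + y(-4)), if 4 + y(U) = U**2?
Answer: 468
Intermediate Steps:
y(U) = -4 + U**2
((23 + 16)*(17 + G(-4, 2)))*(J(-2) + y(-4)) = ((23 + 16)*(17 + 4*(-4)))*(0 + (-4 + (-4)**2)) = (39*(17 - 16))*(0 + (-4 + 16)) = (39*1)*(0 + 12) = 39*12 = 468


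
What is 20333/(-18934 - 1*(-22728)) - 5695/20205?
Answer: 77844287/15331554 ≈ 5.0774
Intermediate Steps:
20333/(-18934 - 1*(-22728)) - 5695/20205 = 20333/(-18934 + 22728) - 5695*1/20205 = 20333/3794 - 1139/4041 = 77844287/15331554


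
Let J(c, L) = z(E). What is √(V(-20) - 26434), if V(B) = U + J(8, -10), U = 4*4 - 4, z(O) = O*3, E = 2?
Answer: 4*I*√1651 ≈ 162.53*I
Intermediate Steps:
z(O) = 3*O
J(c, L) = 6 (J(c, L) = 3*2 = 6)
U = 12 (U = 16 - 4 = 12)
V(B) = 18 (V(B) = 12 + 6 = 18)
√(V(-20) - 26434) = √(18 - 26434) = √(-26416) = 4*I*√1651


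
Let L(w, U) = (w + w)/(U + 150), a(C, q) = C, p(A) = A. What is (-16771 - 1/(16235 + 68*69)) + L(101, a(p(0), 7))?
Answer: -26320390223/1569525 ≈ -16770.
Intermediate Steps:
L(w, U) = 2*w/(150 + U) (L(w, U) = (2*w)/(150 + U) = 2*w/(150 + U))
(-16771 - 1/(16235 + 68*69)) + L(101, a(p(0), 7)) = (-16771 - 1/(16235 + 68*69)) + 2*101/(150 + 0) = (-16771 - 1/(16235 + 4692)) + 2*101/150 = (-16771 - 1/20927) + 2*101*(1/150) = (-16771 - 1*1/20927) + 101/75 = (-16771 - 1/20927) + 101/75 = -350966718/20927 + 101/75 = -26320390223/1569525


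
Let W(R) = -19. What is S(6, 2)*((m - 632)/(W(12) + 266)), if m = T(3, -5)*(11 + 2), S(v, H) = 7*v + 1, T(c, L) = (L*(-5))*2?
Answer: 774/247 ≈ 3.1336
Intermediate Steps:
T(c, L) = -10*L (T(c, L) = -5*L*2 = -10*L)
S(v, H) = 1 + 7*v
m = 650 (m = (-10*(-5))*(11 + 2) = 50*13 = 650)
S(6, 2)*((m - 632)/(W(12) + 266)) = (1 + 7*6)*((650 - 632)/(-19 + 266)) = (1 + 42)*(18/247) = 43*(18*(1/247)) = 43*(18/247) = 774/247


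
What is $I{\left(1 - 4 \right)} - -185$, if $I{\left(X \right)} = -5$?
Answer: $180$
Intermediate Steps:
$I{\left(1 - 4 \right)} - -185 = -5 - -185 = -5 + 185 = 180$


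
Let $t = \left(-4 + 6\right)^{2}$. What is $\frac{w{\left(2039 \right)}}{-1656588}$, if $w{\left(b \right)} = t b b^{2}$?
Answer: $- \frac{8477185319}{414147} \approx -20469.0$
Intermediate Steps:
$t = 4$ ($t = 2^{2} = 4$)
$w{\left(b \right)} = 4 b^{3}$ ($w{\left(b \right)} = 4 b b^{2} = 4 b^{3}$)
$\frac{w{\left(2039 \right)}}{-1656588} = \frac{4 \cdot 2039^{3}}{-1656588} = 4 \cdot 8477185319 \left(- \frac{1}{1656588}\right) = 33908741276 \left(- \frac{1}{1656588}\right) = - \frac{8477185319}{414147}$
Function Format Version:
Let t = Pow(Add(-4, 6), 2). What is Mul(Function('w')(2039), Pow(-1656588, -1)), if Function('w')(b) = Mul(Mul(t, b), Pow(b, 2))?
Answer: Rational(-8477185319, 414147) ≈ -20469.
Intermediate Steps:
t = 4 (t = Pow(2, 2) = 4)
Function('w')(b) = Mul(4, Pow(b, 3)) (Function('w')(b) = Mul(Mul(4, b), Pow(b, 2)) = Mul(4, Pow(b, 3)))
Mul(Function('w')(2039), Pow(-1656588, -1)) = Mul(Mul(4, Pow(2039, 3)), Pow(-1656588, -1)) = Mul(Mul(4, 8477185319), Rational(-1, 1656588)) = Mul(33908741276, Rational(-1, 1656588)) = Rational(-8477185319, 414147)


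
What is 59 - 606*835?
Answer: -505951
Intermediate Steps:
59 - 606*835 = 59 - 506010 = -505951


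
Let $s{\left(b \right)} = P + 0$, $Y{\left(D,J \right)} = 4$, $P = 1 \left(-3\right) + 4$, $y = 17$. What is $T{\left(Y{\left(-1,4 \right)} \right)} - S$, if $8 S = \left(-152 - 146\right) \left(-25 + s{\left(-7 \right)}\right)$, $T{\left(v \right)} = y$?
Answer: $-877$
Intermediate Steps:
$P = 1$ ($P = -3 + 4 = 1$)
$s{\left(b \right)} = 1$ ($s{\left(b \right)} = 1 + 0 = 1$)
$T{\left(v \right)} = 17$
$S = 894$ ($S = \frac{\left(-152 - 146\right) \left(-25 + 1\right)}{8} = \frac{\left(-298\right) \left(-24\right)}{8} = \frac{1}{8} \cdot 7152 = 894$)
$T{\left(Y{\left(-1,4 \right)} \right)} - S = 17 - 894 = -877$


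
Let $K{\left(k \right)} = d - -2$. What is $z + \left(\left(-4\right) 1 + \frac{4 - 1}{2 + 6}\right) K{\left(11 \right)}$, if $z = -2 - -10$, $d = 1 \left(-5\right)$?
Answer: $\frac{151}{8} \approx 18.875$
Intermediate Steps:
$d = -5$
$z = 8$ ($z = -2 + 10 = 8$)
$K{\left(k \right)} = -3$ ($K{\left(k \right)} = -5 - -2 = -5 + 2 = -3$)
$z + \left(\left(-4\right) 1 + \frac{4 - 1}{2 + 6}\right) K{\left(11 \right)} = 8 + \left(\left(-4\right) 1 + \frac{4 - 1}{2 + 6}\right) \left(-3\right) = 8 + \left(-4 + \frac{3}{8}\right) \left(-3\right) = 8 - - \frac{87}{8} = 8 + \frac{87}{8} = \frac{151}{8}$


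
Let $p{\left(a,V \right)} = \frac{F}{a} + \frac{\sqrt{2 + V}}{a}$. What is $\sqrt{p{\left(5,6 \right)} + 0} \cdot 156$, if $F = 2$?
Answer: $\frac{156 \sqrt{10 + 10 \sqrt{2}}}{5} \approx 153.3$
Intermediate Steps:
$p{\left(a,V \right)} = \frac{2}{a} + \frac{\sqrt{2 + V}}{a}$
$\sqrt{p{\left(5,6 \right)} + 0} \cdot 156 = \sqrt{\frac{2 + \sqrt{2 + 6}}{5} + 0} \cdot 156 = \sqrt{\frac{2 + \sqrt{8}}{5} + 0} \cdot 156 = \sqrt{\frac{2 + 2 \sqrt{2}}{5} + 0} \cdot 156 = \sqrt{\left(\frac{2}{5} + \frac{2 \sqrt{2}}{5}\right) + 0} \cdot 156 = \sqrt{\frac{2}{5} + \frac{2 \sqrt{2}}{5}} \cdot 156 = 156 \sqrt{\frac{2}{5} + \frac{2 \sqrt{2}}{5}}$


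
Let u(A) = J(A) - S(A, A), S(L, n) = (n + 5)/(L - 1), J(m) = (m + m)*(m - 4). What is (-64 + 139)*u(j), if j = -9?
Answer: 17520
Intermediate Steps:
J(m) = 2*m*(-4 + m) (J(m) = (2*m)*(-4 + m) = 2*m*(-4 + m))
S(L, n) = (5 + n)/(-1 + L)
u(A) = -(5 + A)/(-1 + A) + 2*A*(-4 + A) (u(A) = 2*A*(-4 + A) - (5 + A)/(-1 + A) = -(5 + A)/(-1 + A) + 2*A*(-4 + A))
(-64 + 139)*u(j) = (-64 + 139)*((-5 - 1*(-9) + 2*(-9)*(-1 - 9)*(-4 - 9))/(-1 - 9)) = 75*((-5 + 9 + 2*(-9)*(-10)*(-13))/(-10)) = 75*(-(-5 + 9 - 2340)/10) = 75*(-⅒*(-2336)) = 75*(1168/5) = 17520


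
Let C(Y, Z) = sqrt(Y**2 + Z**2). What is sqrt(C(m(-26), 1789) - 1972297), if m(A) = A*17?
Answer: sqrt(-1972297 + sqrt(3395885)) ≈ 1403.7*I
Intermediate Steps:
m(A) = 17*A
sqrt(C(m(-26), 1789) - 1972297) = sqrt(sqrt((17*(-26))**2 + 1789**2) - 1972297) = sqrt(sqrt((-442)**2 + 3200521) - 1972297) = sqrt(sqrt(195364 + 3200521) - 1972297) = sqrt(sqrt(3395885) - 1972297) = sqrt(-1972297 + sqrt(3395885))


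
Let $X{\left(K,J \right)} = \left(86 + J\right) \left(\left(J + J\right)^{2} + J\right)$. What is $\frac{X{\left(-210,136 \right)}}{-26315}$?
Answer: $- \frac{3290928}{5263} \approx -625.29$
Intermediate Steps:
$X{\left(K,J \right)} = \left(86 + J\right) \left(J + 4 J^{2}\right)$ ($X{\left(K,J \right)} = \left(86 + J\right) \left(\left(2 J\right)^{2} + J\right) = \left(86 + J\right) \left(4 J^{2} + J\right) = \left(86 + J\right) \left(J + 4 J^{2}\right)$)
$\frac{X{\left(-210,136 \right)}}{-26315} = \frac{136 \left(86 + 4 \cdot 136^{2} + 345 \cdot 136\right)}{-26315} = 136 \left(86 + 4 \cdot 18496 + 46920\right) \left(- \frac{1}{26315}\right) = 136 \left(86 + 73984 + 46920\right) \left(- \frac{1}{26315}\right) = 136 \cdot 120990 \left(- \frac{1}{26315}\right) = 16454640 \left(- \frac{1}{26315}\right) = - \frac{3290928}{5263}$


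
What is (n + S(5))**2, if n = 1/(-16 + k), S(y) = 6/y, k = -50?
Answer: 152881/108900 ≈ 1.4039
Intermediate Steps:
n = -1/66 (n = 1/(-16 - 50) = 1/(-66) = -1/66 ≈ -0.015152)
(n + S(5))**2 = (-1/66 + 6/5)**2 = (391/330)**2 = 152881/108900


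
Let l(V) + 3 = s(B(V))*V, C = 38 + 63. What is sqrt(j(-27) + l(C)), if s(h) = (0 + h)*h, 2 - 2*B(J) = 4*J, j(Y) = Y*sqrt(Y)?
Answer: sqrt(4080498 - 81*I*sqrt(3)) ≈ 2020.0 - 0.035*I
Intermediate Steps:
j(Y) = Y**(3/2)
B(J) = 1 - 2*J
s(h) = h**2 (s(h) = h*h = h**2)
C = 101
l(V) = -3 + V*(1 - 2*V)**2 (l(V) = -3 + (1 - 2*V)**2*V = -3 + V*(1 - 2*V)**2)
sqrt(j(-27) + l(C)) = sqrt((-27)**(3/2) + (-3 + 101*(-1 + 2*101)**2)) = sqrt(-81*I*sqrt(3) + (-3 + 101*(-1 + 202)**2)) = sqrt(-81*I*sqrt(3) + (-3 + 101*201**2)) = sqrt(-81*I*sqrt(3) + (-3 + 101*40401)) = sqrt(-81*I*sqrt(3) + (-3 + 4080501)) = sqrt(-81*I*sqrt(3) + 4080498) = sqrt(4080498 - 81*I*sqrt(3))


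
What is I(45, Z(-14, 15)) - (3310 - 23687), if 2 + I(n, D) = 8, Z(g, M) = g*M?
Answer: 20383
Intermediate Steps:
Z(g, M) = M*g
I(n, D) = 6 (I(n, D) = -2 + 8 = 6)
I(45, Z(-14, 15)) - (3310 - 23687) = 6 - (3310 - 23687) = 6 - 1*(-20377) = 6 + 20377 = 20383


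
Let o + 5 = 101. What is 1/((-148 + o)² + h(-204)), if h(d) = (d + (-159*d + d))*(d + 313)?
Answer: 1/3493756 ≈ 2.8622e-7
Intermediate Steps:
h(d) = -157*d*(313 + d) (h(d) = (d - 158*d)*(313 + d) = (-157*d)*(313 + d) = -157*d*(313 + d))
o = 96 (o = -5 + 101 = 96)
1/((-148 + o)² + h(-204)) = 1/((-148 + 96)² - 157*(-204)*(313 - 204)) = 1/((-52)² - 157*(-204)*109) = 1/(2704 + 3491052) = 1/3493756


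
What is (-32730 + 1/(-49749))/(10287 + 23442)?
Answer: -1628284771/1677984021 ≈ -0.97038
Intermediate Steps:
(-32730 + 1/(-49749))/(10287 + 23442) = (-32730 - 1/49749)/33729 = -1628284771/49749*1/33729 = -1628284771/1677984021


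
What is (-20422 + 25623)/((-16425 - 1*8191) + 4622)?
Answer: -5201/19994 ≈ -0.26013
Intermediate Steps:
(-20422 + 25623)/((-16425 - 1*8191) + 4622) = 5201/((-16425 - 8191) + 4622) = 5201/(-24616 + 4622) = 5201/(-19994) = 5201*(-1/19994) = -5201/19994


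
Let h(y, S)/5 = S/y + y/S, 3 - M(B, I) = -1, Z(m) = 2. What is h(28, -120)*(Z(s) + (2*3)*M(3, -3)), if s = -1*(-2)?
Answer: -12337/21 ≈ -587.48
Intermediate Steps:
s = 2
M(B, I) = 4 (M(B, I) = 3 - 1*(-1) = 3 + 1 = 4)
h(y, S) = 5*S/y + 5*y/S (h(y, S) = 5*(S/y + y/S) = 5*S/y + 5*y/S)
h(28, -120)*(Z(s) + (2*3)*M(3, -3)) = (5*(-120)/28 + 5*28/(-120))*(2 + (2*3)*4) = (5*(-120)*(1/28) + 5*28*(-1/120))*(2 + 6*4) = (-150/7 - 7/6)*(2 + 24) = -949/42*26 = -12337/21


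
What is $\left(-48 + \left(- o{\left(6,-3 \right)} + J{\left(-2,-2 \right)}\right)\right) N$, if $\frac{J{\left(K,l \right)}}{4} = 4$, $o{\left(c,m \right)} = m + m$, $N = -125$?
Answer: $3250$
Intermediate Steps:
$o{\left(c,m \right)} = 2 m$
$J{\left(K,l \right)} = 16$ ($J{\left(K,l \right)} = 4 \cdot 4 = 16$)
$\left(-48 + \left(- o{\left(6,-3 \right)} + J{\left(-2,-2 \right)}\right)\right) N = \left(-48 + \left(- 2 \left(-3\right) + 16\right)\right) \left(-125\right) = \left(-48 + \left(\left(-1\right) \left(-6\right) + 16\right)\right) \left(-125\right) = \left(-48 + \left(6 + 16\right)\right) \left(-125\right) = \left(-48 + 22\right) \left(-125\right) = \left(-26\right) \left(-125\right) = 3250$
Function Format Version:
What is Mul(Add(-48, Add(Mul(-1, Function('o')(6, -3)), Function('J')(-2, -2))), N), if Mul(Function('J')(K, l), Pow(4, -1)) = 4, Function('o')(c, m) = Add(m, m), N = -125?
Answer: 3250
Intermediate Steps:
Function('o')(c, m) = Mul(2, m)
Function('J')(K, l) = 16 (Function('J')(K, l) = Mul(4, 4) = 16)
Mul(Add(-48, Add(Mul(-1, Function('o')(6, -3)), Function('J')(-2, -2))), N) = Mul(Add(-48, Add(Mul(-1, Mul(2, -3)), 16)), -125) = Mul(Add(-48, Add(Mul(-1, -6), 16)), -125) = Mul(Add(-48, Add(6, 16)), -125) = Mul(Add(-48, 22), -125) = Mul(-26, -125) = 3250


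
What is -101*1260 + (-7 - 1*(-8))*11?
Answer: -127249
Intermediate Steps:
-101*1260 + (-7 - 1*(-8))*11 = -127260 + (-7 + 8)*11 = -127260 + 1*11 = -127260 + 11 = -127249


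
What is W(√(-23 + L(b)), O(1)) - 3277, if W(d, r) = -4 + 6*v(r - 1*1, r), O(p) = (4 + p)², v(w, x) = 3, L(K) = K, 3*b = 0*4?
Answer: -3263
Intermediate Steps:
b = 0 (b = (0*4)/3 = (⅓)*0 = 0)
W(d, r) = 14 (W(d, r) = -4 + 6*3 = -4 + 18 = 14)
W(√(-23 + L(b)), O(1)) - 3277 = 14 - 3277 = -3263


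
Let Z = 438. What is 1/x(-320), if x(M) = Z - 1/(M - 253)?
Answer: 573/250975 ≈ 0.0022831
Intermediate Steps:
x(M) = 438 - 1/(-253 + M) (x(M) = 438 - 1/(M - 253) = 438 - 1/(-253 + M))
1/x(-320) = 1/((-110815 + 438*(-320))/(-253 - 320)) = 1/((-110815 - 140160)/(-573)) = 1/(-1/573*(-250975)) = 1/(250975/573) = 573/250975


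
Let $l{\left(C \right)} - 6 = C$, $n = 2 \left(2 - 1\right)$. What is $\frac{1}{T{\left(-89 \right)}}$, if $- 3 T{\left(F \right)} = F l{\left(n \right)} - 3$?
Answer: $\frac{3}{715} \approx 0.0041958$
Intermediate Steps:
$n = 2$ ($n = 2 \cdot 1 = 2$)
$l{\left(C \right)} = 6 + C$
$T{\left(F \right)} = 1 - \frac{8 F}{3}$ ($T{\left(F \right)} = - \frac{F \left(6 + 2\right) - 3}{3} = - \frac{F 8 - 3}{3} = - \frac{8 F - 3}{3} = - \frac{-3 + 8 F}{3} = 1 - \frac{8 F}{3}$)
$\frac{1}{T{\left(-89 \right)}} = \frac{1}{1 - - \frac{712}{3}} = \frac{1}{1 + \frac{712}{3}} = \frac{1}{\frac{715}{3}} = \frac{3}{715}$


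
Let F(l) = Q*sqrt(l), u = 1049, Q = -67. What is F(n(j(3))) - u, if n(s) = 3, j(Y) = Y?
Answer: -1049 - 67*sqrt(3) ≈ -1165.0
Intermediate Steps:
F(l) = -67*sqrt(l)
F(n(j(3))) - u = -67*sqrt(3) - 1*1049 = -67*sqrt(3) - 1049 = -1049 - 67*sqrt(3)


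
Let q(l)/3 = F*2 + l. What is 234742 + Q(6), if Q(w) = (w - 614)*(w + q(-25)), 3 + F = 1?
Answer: 283990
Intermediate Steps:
F = -2 (F = -3 + 1 = -2)
q(l) = -12 + 3*l (q(l) = 3*(-2*2 + l) = 3*(-4 + l) = -12 + 3*l)
Q(w) = (-614 + w)*(-87 + w) (Q(w) = (w - 614)*(w + (-12 + 3*(-25))) = (-614 + w)*(w + (-12 - 75)) = (-614 + w)*(w - 87) = (-614 + w)*(-87 + w))
234742 + Q(6) = 234742 + (53418 + 6**2 - 701*6) = 234742 + (53418 + 36 - 4206) = 234742 + 49248 = 283990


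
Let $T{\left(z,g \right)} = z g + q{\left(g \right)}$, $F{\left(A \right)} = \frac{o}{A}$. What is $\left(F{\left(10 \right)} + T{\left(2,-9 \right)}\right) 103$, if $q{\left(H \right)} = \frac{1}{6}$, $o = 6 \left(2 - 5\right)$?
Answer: $- \frac{60667}{30} \approx -2022.2$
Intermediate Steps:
$o = -18$ ($o = 6 \left(-3\right) = -18$)
$q{\left(H \right)} = \frac{1}{6}$
$F{\left(A \right)} = - \frac{18}{A}$
$T{\left(z,g \right)} = \frac{1}{6} + g z$ ($T{\left(z,g \right)} = z g + \frac{1}{6} = g z + \frac{1}{6} = \frac{1}{6} + g z$)
$\left(F{\left(10 \right)} + T{\left(2,-9 \right)}\right) 103 = \left(- \frac{18}{10} + \left(\frac{1}{6} - 18\right)\right) 103 = \left(\left(-18\right) \frac{1}{10} + \left(\frac{1}{6} - 18\right)\right) 103 = \left(- \frac{9}{5} - \frac{107}{6}\right) 103 = \left(- \frac{589}{30}\right) 103 = - \frac{60667}{30}$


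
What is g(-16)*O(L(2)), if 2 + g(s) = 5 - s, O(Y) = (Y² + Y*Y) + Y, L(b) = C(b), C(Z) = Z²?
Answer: 684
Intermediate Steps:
L(b) = b²
O(Y) = Y + 2*Y² (O(Y) = (Y² + Y²) + Y = 2*Y² + Y = Y + 2*Y²)
g(s) = 3 - s (g(s) = -2 + (5 - s) = 3 - s)
g(-16)*O(L(2)) = (3 - 1*(-16))*(2²*(1 + 2*2²)) = (3 + 16)*(4*(1 + 2*4)) = 19*(4*(1 + 8)) = 19*(4*9) = 19*36 = 684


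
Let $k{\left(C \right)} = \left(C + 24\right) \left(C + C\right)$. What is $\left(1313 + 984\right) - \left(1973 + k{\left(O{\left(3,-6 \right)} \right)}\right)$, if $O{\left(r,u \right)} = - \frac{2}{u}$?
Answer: $\frac{2770}{9} \approx 307.78$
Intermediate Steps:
$k{\left(C \right)} = 2 C \left(24 + C\right)$ ($k{\left(C \right)} = \left(24 + C\right) 2 C = 2 C \left(24 + C\right)$)
$\left(1313 + 984\right) - \left(1973 + k{\left(O{\left(3,-6 \right)} \right)}\right) = \left(1313 + 984\right) - \left(1973 + 2 \left(- \frac{2}{-6}\right) \left(24 - \frac{2}{-6}\right)\right) = 2297 - \left(1973 + 2 \left(\left(-2\right) \left(- \frac{1}{6}\right)\right) \left(24 - - \frac{1}{3}\right)\right) = 2297 - \left(1973 + 2 \cdot \frac{1}{3} \left(24 + \frac{1}{3}\right)\right) = 2297 - \left(1973 + 2 \cdot \frac{1}{3} \cdot \frac{73}{3}\right) = 2297 - \frac{17903}{9} = \frac{2770}{9}$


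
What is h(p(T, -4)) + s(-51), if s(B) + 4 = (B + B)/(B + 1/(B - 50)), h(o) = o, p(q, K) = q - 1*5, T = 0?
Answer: -18033/2576 ≈ -7.0004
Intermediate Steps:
p(q, K) = -5 + q (p(q, K) = q - 5 = -5 + q)
s(B) = -4 + 2*B/(B + 1/(-50 + B)) (s(B) = -4 + (B + B)/(B + 1/(B - 50)) = -4 + (2*B)/(B + 1/(-50 + B)) = -4 + 2*B/(B + 1/(-50 + B)))
h(p(T, -4)) + s(-51) = (-5 + 0) + 2*(-2 - 1*(-51)**2 + 50*(-51))/(1 + (-51)**2 - 50*(-51)) = -5 + 2*(-2 - 1*2601 - 2550)/(1 + 2601 + 2550) = -5 + 2*(-2 - 2601 - 2550)/5152 = -5 + 2*(1/5152)*(-5153) = -5 - 5153/2576 = -18033/2576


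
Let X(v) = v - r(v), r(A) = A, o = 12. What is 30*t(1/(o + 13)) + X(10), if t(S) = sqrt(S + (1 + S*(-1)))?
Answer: 30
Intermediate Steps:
X(v) = 0 (X(v) = v - v = 0)
t(S) = 1 (t(S) = sqrt(S + (1 - S)) = sqrt(1) = 1)
30*t(1/(o + 13)) + X(10) = 30*1 + 0 = 30 + 0 = 30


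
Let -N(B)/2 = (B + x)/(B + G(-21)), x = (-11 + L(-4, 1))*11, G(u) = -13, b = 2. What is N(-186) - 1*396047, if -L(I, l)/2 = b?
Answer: -78814055/199 ≈ -3.9605e+5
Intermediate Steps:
L(I, l) = -4 (L(I, l) = -2*2 = -4)
x = -165 (x = (-11 - 4)*11 = -15*11 = -165)
N(B) = -2*(-165 + B)/(-13 + B) (N(B) = -2*(B - 165)/(B - 13) = -2*(-165 + B)/(-13 + B))
N(-186) - 1*396047 = 2*(165 - 1*(-186))/(-13 - 186) - 1*396047 = 2*(165 + 186)/(-199) - 396047 = 2*(-1/199)*351 - 396047 = -702/199 - 396047 = -78814055/199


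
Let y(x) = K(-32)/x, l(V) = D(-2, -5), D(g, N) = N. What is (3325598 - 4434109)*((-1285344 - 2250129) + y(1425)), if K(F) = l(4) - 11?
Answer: 5584732780487951/1425 ≈ 3.9191e+12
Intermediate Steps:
l(V) = -5
K(F) = -16 (K(F) = -5 - 11 = -16)
y(x) = -16/x
(3325598 - 4434109)*((-1285344 - 2250129) + y(1425)) = (3325598 - 4434109)*((-1285344 - 2250129) - 16/1425) = -1108511*(-3535473 - 16*1/1425) = -1108511*(-3535473 - 16/1425) = -1108511*(-5038049041/1425) = 5584732780487951/1425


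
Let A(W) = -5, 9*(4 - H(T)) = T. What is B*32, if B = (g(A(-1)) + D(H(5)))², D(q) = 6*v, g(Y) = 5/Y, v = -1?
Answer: 1568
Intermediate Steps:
H(T) = 4 - T/9
D(q) = -6 (D(q) = 6*(-1) = -6)
B = 49 (B = (5/(-5) - 6)² = (5*(-⅕) - 6)² = (-1 - 6)² = (-7)² = 49)
B*32 = 49*32 = 1568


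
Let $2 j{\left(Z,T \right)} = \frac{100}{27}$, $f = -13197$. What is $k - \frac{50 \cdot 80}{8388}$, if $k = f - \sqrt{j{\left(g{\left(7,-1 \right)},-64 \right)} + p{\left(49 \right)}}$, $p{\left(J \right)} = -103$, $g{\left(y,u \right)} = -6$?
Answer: $- \frac{27675109}{2097} - \frac{i \sqrt{8193}}{9} \approx -13197.0 - 10.057 i$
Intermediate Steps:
$j{\left(Z,T \right)} = \frac{50}{27}$ ($j{\left(Z,T \right)} = \frac{100 \cdot \frac{1}{27}}{2} = \frac{1}{2} \cdot \frac{100}{27} = \frac{50}{27}$)
$k = -13197 - \frac{i \sqrt{8193}}{9}$ ($k = -13197 - \sqrt{\frac{50}{27} - 103} = -13197 - \sqrt{- \frac{2731}{27}} = -13197 - \frac{i \sqrt{8193}}{9} \approx -13197.0 - 10.057 i$)
$k - \frac{50 \cdot 80}{8388} = \left(-13197 - \frac{i \sqrt{8193}}{9}\right) - \frac{50 \cdot 80}{8388} = \left(-13197 - \frac{i \sqrt{8193}}{9}\right) - 4000 \cdot \frac{1}{8388} = \left(-13197 - \frac{i \sqrt{8193}}{9}\right) - \frac{1000}{2097} = - \frac{27675109}{2097} - \frac{i \sqrt{8193}}{9}$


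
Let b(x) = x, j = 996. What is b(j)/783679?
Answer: 996/783679 ≈ 0.0012709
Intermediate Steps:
b(j)/783679 = 996/783679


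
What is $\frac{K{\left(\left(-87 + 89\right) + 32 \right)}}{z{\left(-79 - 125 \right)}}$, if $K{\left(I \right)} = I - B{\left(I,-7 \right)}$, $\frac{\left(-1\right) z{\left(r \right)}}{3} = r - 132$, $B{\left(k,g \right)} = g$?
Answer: $\frac{41}{1008} \approx 0.040675$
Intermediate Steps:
$z{\left(r \right)} = 396 - 3 r$ ($z{\left(r \right)} = - 3 \left(r - 132\right) = - 3 \left(-132 + r\right) = 396 - 3 r$)
$K{\left(I \right)} = 7 + I$ ($K{\left(I \right)} = I - -7 = I + 7 = 7 + I$)
$\frac{K{\left(\left(-87 + 89\right) + 32 \right)}}{z{\left(-79 - 125 \right)}} = \frac{7 + \left(\left(-87 + 89\right) + 32\right)}{396 - 3 \left(-79 - 125\right)} = \frac{7 + \left(2 + 32\right)}{396 - -612} = \frac{7 + 34}{396 + 612} = \frac{41}{1008}$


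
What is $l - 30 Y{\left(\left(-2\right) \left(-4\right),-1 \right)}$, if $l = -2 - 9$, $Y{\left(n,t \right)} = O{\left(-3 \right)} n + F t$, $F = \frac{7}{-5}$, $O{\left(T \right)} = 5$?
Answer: $-1253$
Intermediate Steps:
$F = - \frac{7}{5}$ ($F = 7 \left(- \frac{1}{5}\right) = - \frac{7}{5} \approx -1.4$)
$Y{\left(n,t \right)} = 5 n - \frac{7 t}{5}$
$l = -11$ ($l = -2 - 9 = -11$)
$l - 30 Y{\left(\left(-2\right) \left(-4\right),-1 \right)} = -11 - 30 \left(5 \left(\left(-2\right) \left(-4\right)\right) - - \frac{7}{5}\right) = -11 - 30 \left(5 \cdot 8 + \frac{7}{5}\right) = -11 - 30 \left(40 + \frac{7}{5}\right) = -11 - 1242 = -1253$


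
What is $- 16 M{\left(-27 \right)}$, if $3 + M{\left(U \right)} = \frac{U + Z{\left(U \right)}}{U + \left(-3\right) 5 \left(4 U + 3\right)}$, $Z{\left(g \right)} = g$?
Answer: $\frac{2088}{43} \approx 48.558$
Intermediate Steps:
$M{\left(U \right)} = -3 + \frac{2 U}{-45 - 59 U}$ ($M{\left(U \right)} = -3 + \frac{U + U}{U + \left(-3\right) 5 \left(4 U + 3\right)} = -3 + \frac{2 U}{U - 15 \left(3 + 4 U\right)} = -3 + \frac{2 U}{U - \left(45 + 60 U\right)} = -3 + \frac{2 U}{-45 - 59 U}$)
$- 16 M{\left(-27 \right)} = - 16 \frac{-135 - -4833}{45 + 59 \left(-27\right)} = - 16 \frac{-135 + 4833}{45 - 1593} = - 16 \frac{1}{-1548} \cdot 4698 = - 16 \left(\left(- \frac{1}{1548}\right) 4698\right) = \left(-16\right) \left(- \frac{261}{86}\right) = \frac{2088}{43}$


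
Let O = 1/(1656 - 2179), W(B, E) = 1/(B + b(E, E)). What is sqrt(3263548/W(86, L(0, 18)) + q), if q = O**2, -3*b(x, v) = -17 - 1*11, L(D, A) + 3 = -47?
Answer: sqrt(765915167925345)/1569 ≈ 17639.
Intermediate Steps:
L(D, A) = -50 (L(D, A) = -3 - 47 = -50)
b(x, v) = 28/3 (b(x, v) = -(-17 - 1*11)/3 = -(-17 - 11)/3 = -1/3*(-28) = 28/3)
W(B, E) = 1/(28/3 + B) (W(B, E) = 1/(B + 28/3) = 1/(28/3 + B))
O = -1/523 (O = 1/(-523) = -1/523 ≈ -0.0019120)
q = 1/273529 (q = (-1/523)**2 = 1/273529 ≈ 3.6559e-6)
sqrt(3263548/W(86, L(0, 18)) + q) = sqrt(3263548/((3/(28 + 3*86))) + 1/273529) = sqrt(3263548/((3/(28 + 258))) + 1/273529) = sqrt(3263548/((3/286)) + 1/273529) = sqrt(3263548/((3*(1/286))) + 1/273529) = sqrt(3263548/(3/286) + 1/273529) = sqrt(3263548*(286/3) + 1/273529) = sqrt(933374728/3 + 1/273529) = sqrt(255305055975115/820587) = sqrt(765915167925345)/1569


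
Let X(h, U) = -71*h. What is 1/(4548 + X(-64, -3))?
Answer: 1/9092 ≈ 0.00010999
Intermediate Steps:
1/(4548 + X(-64, -3)) = 1/(4548 - 71*(-64)) = 1/(4548 + 4544) = 1/9092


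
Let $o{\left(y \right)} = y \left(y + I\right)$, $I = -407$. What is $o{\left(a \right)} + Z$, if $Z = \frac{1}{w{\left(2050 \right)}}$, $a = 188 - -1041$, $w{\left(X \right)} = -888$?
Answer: $\frac{897091343}{888} \approx 1.0102 \cdot 10^{6}$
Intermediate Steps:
$a = 1229$ ($a = 188 + 1041 = 1229$)
$Z = - \frac{1}{888}$ ($Z = \frac{1}{-888} = - \frac{1}{888} \approx -0.0011261$)
$o{\left(y \right)} = y \left(-407 + y\right)$ ($o{\left(y \right)} = y \left(y - 407\right) = y \left(-407 + y\right)$)
$o{\left(a \right)} + Z = 1229 \left(-407 + 1229\right) - \frac{1}{888} = 1229 \cdot 822 - \frac{1}{888} = 1010238 - \frac{1}{888} = \frac{897091343}{888}$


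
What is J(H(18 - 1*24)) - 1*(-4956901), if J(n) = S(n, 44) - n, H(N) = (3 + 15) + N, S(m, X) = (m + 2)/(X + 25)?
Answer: 342025355/69 ≈ 4.9569e+6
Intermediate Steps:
S(m, X) = (2 + m)/(25 + X)
H(N) = 18 + N
J(n) = 2/69 - 68*n/69 (J(n) = (2 + n)/(25 + 44) - n = (2 + n)/69 - n = (2/69 + n/69) - n = 2/69 - 68*n/69)
J(H(18 - 1*24)) - 1*(-4956901) = (2/69 - 68*(18 + (18 - 1*24))/69) - 1*(-4956901) = (2/69 - 68*(18 + (18 - 24))/69) + 4956901 = (2/69 - 68*(18 - 6)/69) + 4956901 = (2/69 - 68/69*12) + 4956901 = (2/69 - 272/23) + 4956901 = -814/69 + 4956901 = 342025355/69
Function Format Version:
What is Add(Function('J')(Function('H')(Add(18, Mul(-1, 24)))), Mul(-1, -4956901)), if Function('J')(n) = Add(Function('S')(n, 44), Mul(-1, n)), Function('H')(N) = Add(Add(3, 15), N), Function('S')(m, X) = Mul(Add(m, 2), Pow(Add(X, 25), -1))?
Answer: Rational(342025355, 69) ≈ 4.9569e+6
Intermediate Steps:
Function('S')(m, X) = Mul(Pow(Add(25, X), -1), Add(2, m)) (Function('S')(m, X) = Mul(Add(2, m), Pow(Add(25, X), -1)) = Mul(Pow(Add(25, X), -1), Add(2, m)))
Function('H')(N) = Add(18, N)
Function('J')(n) = Add(Rational(2, 69), Mul(Rational(-68, 69), n)) (Function('J')(n) = Add(Mul(Pow(Add(25, 44), -1), Add(2, n)), Mul(-1, n)) = Add(Mul(Pow(69, -1), Add(2, n)), Mul(-1, n)) = Add(Mul(Rational(1, 69), Add(2, n)), Mul(-1, n)) = Add(Add(Rational(2, 69), Mul(Rational(1, 69), n)), Mul(-1, n)) = Add(Rational(2, 69), Mul(Rational(-68, 69), n)))
Add(Function('J')(Function('H')(Add(18, Mul(-1, 24)))), Mul(-1, -4956901)) = Add(Add(Rational(2, 69), Mul(Rational(-68, 69), Add(18, Add(18, Mul(-1, 24))))), Mul(-1, -4956901)) = Add(Add(Rational(2, 69), Mul(Rational(-68, 69), Add(18, Add(18, -24)))), 4956901) = Add(Add(Rational(2, 69), Mul(Rational(-68, 69), Add(18, -6))), 4956901) = Add(Add(Rational(2, 69), Mul(Rational(-68, 69), 12)), 4956901) = Add(Add(Rational(2, 69), Rational(-272, 23)), 4956901) = Add(Rational(-814, 69), 4956901) = Rational(342025355, 69)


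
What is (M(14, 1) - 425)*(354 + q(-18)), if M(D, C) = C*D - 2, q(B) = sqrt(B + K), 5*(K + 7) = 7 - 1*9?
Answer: -146202 - 413*I*sqrt(635)/5 ≈ -1.462e+5 - 2081.5*I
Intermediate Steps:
K = -37/5 (K = -7 + (7 - 1*9)/5 = -7 + (7 - 9)/5 = -7 + (1/5)*(-2) = -7 - 2/5 = -37/5 ≈ -7.4000)
q(B) = sqrt(-37/5 + B) (q(B) = sqrt(B - 37/5) = sqrt(-37/5 + B))
M(D, C) = -2 + C*D
(M(14, 1) - 425)*(354 + q(-18)) = ((-2 + 1*14) - 425)*(354 + sqrt(-185 + 25*(-18))/5) = ((-2 + 14) - 425)*(354 + sqrt(-185 - 450)/5) = (12 - 425)*(354 + sqrt(-635)/5) = -413*(354 + (I*sqrt(635))/5) = -413*(354 + I*sqrt(635)/5) = -146202 - 413*I*sqrt(635)/5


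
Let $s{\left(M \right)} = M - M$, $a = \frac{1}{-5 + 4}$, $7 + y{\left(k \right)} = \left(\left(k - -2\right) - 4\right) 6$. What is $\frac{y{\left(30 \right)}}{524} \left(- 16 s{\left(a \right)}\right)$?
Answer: $0$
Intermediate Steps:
$y{\left(k \right)} = -19 + 6 k$ ($y{\left(k \right)} = -7 + \left(\left(k - -2\right) - 4\right) 6 = -7 + \left(\left(k + 2\right) - 4\right) 6 = -7 + \left(\left(2 + k\right) - 4\right) 6 = -7 + \left(-2 + k\right) 6 = -7 + \left(-12 + 6 k\right) = -19 + 6 k$)
$a = -1$ ($a = \frac{1}{-1} = -1$)
$s{\left(M \right)} = 0$
$\frac{y{\left(30 \right)}}{524} \left(- 16 s{\left(a \right)}\right) = \frac{-19 + 6 \cdot 30}{524} \left(\left(-16\right) 0\right) = \left(-19 + 180\right) \frac{1}{524} \cdot 0 = 161 \cdot \frac{1}{524} \cdot 0 = \frac{161}{524} \cdot 0 = 0$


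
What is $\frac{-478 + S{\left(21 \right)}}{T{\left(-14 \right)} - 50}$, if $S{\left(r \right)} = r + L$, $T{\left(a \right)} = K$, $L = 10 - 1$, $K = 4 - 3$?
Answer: $\frac{64}{7} \approx 9.1429$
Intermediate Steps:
$K = 1$
$L = 9$
$T{\left(a \right)} = 1$
$S{\left(r \right)} = 9 + r$ ($S{\left(r \right)} = r + 9 = 9 + r$)
$\frac{-478 + S{\left(21 \right)}}{T{\left(-14 \right)} - 50} = \frac{-478 + \left(9 + 21\right)}{1 - 50} = \frac{-478 + 30}{-49} = \left(-448\right) \left(- \frac{1}{49}\right) = \frac{64}{7}$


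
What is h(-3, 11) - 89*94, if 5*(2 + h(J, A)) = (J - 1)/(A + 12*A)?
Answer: -5983124/715 ≈ -8368.0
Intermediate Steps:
h(J, A) = -2 + (-1 + J)/(65*A) (h(J, A) = -2 + ((J - 1)/(A + 12*A))/5 = -2 + ((-1 + J)/((13*A)))/5 = -2 + ((-1 + J)*(1/(13*A)))/5 = -2 + ((-1 + J)/(13*A))/5 = -2 + (-1 + J)/(65*A))
h(-3, 11) - 89*94 = (1/65)*(-1 - 3 - 130*11)/11 - 89*94 = (1/65)*(1/11)*(-1 - 3 - 1430) - 8366 = (1/65)*(1/11)*(-1434) - 8366 = -1434/715 - 8366 = -5983124/715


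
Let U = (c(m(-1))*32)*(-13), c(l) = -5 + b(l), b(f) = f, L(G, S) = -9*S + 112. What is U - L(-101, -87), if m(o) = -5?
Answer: 3265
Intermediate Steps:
L(G, S) = 112 - 9*S
c(l) = -5 + l
U = 4160 (U = ((-5 - 5)*32)*(-13) = -10*32*(-13) = -320*(-13) = 4160)
U - L(-101, -87) = 4160 - (112 - 9*(-87)) = 4160 - (112 + 783) = 4160 - 1*895 = 4160 - 895 = 3265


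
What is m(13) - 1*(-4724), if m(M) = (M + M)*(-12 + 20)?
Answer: 4932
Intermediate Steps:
m(M) = 16*M (m(M) = (2*M)*8 = 16*M)
m(13) - 1*(-4724) = 16*13 - 1*(-4724) = 208 + 4724 = 4932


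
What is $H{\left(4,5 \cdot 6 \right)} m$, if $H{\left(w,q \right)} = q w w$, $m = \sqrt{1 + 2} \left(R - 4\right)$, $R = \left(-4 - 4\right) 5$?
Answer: $- 21120 \sqrt{3} \approx -36581.0$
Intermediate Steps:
$R = -40$ ($R = \left(-8\right) 5 = -40$)
$m = - 44 \sqrt{3}$ ($m = \sqrt{1 + 2} \left(-40 - 4\right) = \sqrt{3} \left(-44\right) = - 44 \sqrt{3} \approx -76.21$)
$H{\left(w,q \right)} = q w^{2}$
$H{\left(4,5 \cdot 6 \right)} m = 5 \cdot 6 \cdot 4^{2} \left(- 44 \sqrt{3}\right) = 30 \cdot 16 \left(- 44 \sqrt{3}\right) = 480 \left(- 44 \sqrt{3}\right) = - 21120 \sqrt{3}$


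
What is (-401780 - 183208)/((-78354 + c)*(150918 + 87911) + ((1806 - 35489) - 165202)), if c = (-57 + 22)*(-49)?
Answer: 146247/4575953654 ≈ 3.1960e-5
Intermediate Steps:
c = 1715 (c = -35*(-49) = 1715)
(-401780 - 183208)/((-78354 + c)*(150918 + 87911) + ((1806 - 35489) - 165202)) = (-401780 - 183208)/((-78354 + 1715)*(150918 + 87911) + ((1806 - 35489) - 165202)) = -584988/(-76639*238829 + (-33683 - 165202)) = -584988/(-18303615731 - 198885) = -584988/(-18303814616) = -584988*(-1/18303814616) = 146247/4575953654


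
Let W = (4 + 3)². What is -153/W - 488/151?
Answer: -47015/7399 ≈ -6.3542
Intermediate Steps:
W = 49 (W = 7² = 49)
-153/W - 488/151 = -153/49 - 488/151 = -47015/7399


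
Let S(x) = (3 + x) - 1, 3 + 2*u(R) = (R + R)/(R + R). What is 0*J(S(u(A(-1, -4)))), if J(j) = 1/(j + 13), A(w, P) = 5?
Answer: 0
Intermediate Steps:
u(R) = -1 (u(R) = -3/2 + ((R + R)/(R + R))/2 = -3/2 + ((2*R)/((2*R)))/2 = -3/2 + ((2*R)*(1/(2*R)))/2 = -3/2 + (1/2)*1 = -3/2 + 1/2 = -1)
S(x) = 2 + x
J(j) = 1/(13 + j)
0*J(S(u(A(-1, -4)))) = 0/(13 + (2 - 1)) = 0/(13 + 1) = 0/14 = 0*(1/14) = 0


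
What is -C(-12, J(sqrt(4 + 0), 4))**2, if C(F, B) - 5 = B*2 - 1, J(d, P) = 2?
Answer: -64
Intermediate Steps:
C(F, B) = 4 + 2*B (C(F, B) = 5 + (B*2 - 1) = 5 + (2*B - 1) = 5 + (-1 + 2*B) = 4 + 2*B)
-C(-12, J(sqrt(4 + 0), 4))**2 = -(4 + 2*2)**2 = -(4 + 4)**2 = -1*8**2 = -1*64 = -64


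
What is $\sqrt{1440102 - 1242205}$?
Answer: $\sqrt{197897} \approx 444.86$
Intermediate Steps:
$\sqrt{1440102 - 1242205} = \sqrt{197897}$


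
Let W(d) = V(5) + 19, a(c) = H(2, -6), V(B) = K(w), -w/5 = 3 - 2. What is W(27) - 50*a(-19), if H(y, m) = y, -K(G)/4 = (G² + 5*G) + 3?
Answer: -93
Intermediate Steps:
w = -5 (w = -5*(3 - 2) = -5*1 = -5)
K(G) = -12 - 20*G - 4*G² (K(G) = -4*((G² + 5*G) + 3) = -4*(3 + G² + 5*G) = -12 - 20*G - 4*G²)
V(B) = -12 (V(B) = -12 - 20*(-5) - 4*(-5)² = -12 + 100 - 4*25 = -12 + 100 - 100 = -12)
a(c) = 2
W(d) = 7 (W(d) = -12 + 19 = 7)
W(27) - 50*a(-19) = 7 - 50*2 = 7 - 100 = -93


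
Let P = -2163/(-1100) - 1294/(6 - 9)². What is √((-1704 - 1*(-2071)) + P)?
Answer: √24523037/330 ≈ 15.006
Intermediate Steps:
P = -1403933/9900 (P = -2163*(-1/1100) - 1294/((-3)²) = 2163/1100 - 1294/9 = -1403933/9900 ≈ -141.81)
√((-1704 - 1*(-2071)) + P) = √((-1704 - 1*(-2071)) - 1403933/9900) = √((-1704 + 2071) - 1403933/9900) = √(367 - 1403933/9900) = √(2229367/9900) = √24523037/330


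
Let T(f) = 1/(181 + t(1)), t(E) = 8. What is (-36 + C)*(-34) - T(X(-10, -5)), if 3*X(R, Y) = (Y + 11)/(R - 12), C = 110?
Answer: -475525/189 ≈ -2516.0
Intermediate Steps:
X(R, Y) = (11 + Y)/(3*(-12 + R)) (X(R, Y) = ((Y + 11)/(R - 12))/3 = ((11 + Y)/(-12 + R))/3 = (11 + Y)/(3*(-12 + R)))
T(f) = 1/189 (T(f) = 1/(181 + 8) = 1/189)
(-36 + C)*(-34) - T(X(-10, -5)) = (-36 + 110)*(-34) - 1*1/189 = 74*(-34) - 1/189 = -2516 - 1/189 = -475525/189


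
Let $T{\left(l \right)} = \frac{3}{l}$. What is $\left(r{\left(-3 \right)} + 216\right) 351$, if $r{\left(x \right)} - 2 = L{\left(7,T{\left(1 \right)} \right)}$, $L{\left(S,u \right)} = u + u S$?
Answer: $84942$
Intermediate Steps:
$L{\left(S,u \right)} = u + S u$
$r{\left(x \right)} = 26$ ($r{\left(x \right)} = 2 + \frac{3}{1} \left(1 + 7\right) = 2 + 3 \cdot 1 \cdot 8 = 2 + 3 \cdot 8 = 2 + 24 = 26$)
$\left(r{\left(-3 \right)} + 216\right) 351 = \left(26 + 216\right) 351 = 242 \cdot 351 = 84942$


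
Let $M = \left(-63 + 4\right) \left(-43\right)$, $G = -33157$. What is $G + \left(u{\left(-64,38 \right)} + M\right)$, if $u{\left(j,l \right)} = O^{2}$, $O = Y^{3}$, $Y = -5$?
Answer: $-14995$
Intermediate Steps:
$M = 2537$ ($M = \left(-59\right) \left(-43\right) = 2537$)
$O = -125$ ($O = \left(-5\right)^{3} = -125$)
$u{\left(j,l \right)} = 15625$ ($u{\left(j,l \right)} = \left(-125\right)^{2} = 15625$)
$G + \left(u{\left(-64,38 \right)} + M\right) = -33157 + \left(15625 + 2537\right) = -33157 + 18162 = -14995$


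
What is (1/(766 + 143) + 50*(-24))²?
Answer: 1189842458401/826281 ≈ 1.4400e+6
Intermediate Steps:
(1/(766 + 143) + 50*(-24))² = (1/909 - 1200)² = (-1090799/909)² = 1189842458401/826281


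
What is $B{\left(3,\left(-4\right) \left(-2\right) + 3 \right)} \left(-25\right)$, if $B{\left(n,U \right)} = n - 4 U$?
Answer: $1025$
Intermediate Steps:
$B{\left(n,U \right)} = n - 4 U$
$B{\left(3,\left(-4\right) \left(-2\right) + 3 \right)} \left(-25\right) = \left(3 - 4 \left(\left(-4\right) \left(-2\right) + 3\right)\right) \left(-25\right) = \left(3 - 4 \left(8 + 3\right)\right) \left(-25\right) = \left(3 - 44\right) \left(-25\right) = \left(-41\right) \left(-25\right) = 1025$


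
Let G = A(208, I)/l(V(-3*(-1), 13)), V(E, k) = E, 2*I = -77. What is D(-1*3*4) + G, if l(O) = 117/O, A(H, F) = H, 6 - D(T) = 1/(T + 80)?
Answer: 2309/204 ≈ 11.319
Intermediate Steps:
I = -77/2 (I = (½)*(-77) = -77/2 ≈ -38.500)
D(T) = 6 - 1/(80 + T) (D(T) = 6 - 1/(T + 80) = 6 - 1/(80 + T))
G = 16/3 (G = 208/((117/((-3*(-1))))) = 208/((117/3)) = 208/((117*(⅓))) = 208/39 = 208*(1/39) = 16/3 ≈ 5.3333)
D(-1*3*4) + G = (479 + 6*(-1*3*4))/(80 - 1*3*4) + 16/3 = (479 + 6*(-3*4))/(80 - 3*4) + 16/3 = (479 + 6*(-12))/(80 - 12) + 16/3 = (479 - 72)/68 + 16/3 = (1/68)*407 + 16/3 = 407/68 + 16/3 = 2309/204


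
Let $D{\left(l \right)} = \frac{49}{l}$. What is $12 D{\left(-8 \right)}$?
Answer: $- \frac{147}{2} \approx -73.5$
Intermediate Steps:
$12 D{\left(-8 \right)} = 12 \frac{49}{-8} = 12 \cdot 49 \left(- \frac{1}{8}\right) = 12 \left(- \frac{49}{8}\right) = - \frac{147}{2}$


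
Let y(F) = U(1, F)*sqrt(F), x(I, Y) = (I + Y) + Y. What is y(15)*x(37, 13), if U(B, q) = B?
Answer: 63*sqrt(15) ≈ 244.00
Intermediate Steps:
x(I, Y) = I + 2*Y
y(F) = sqrt(F) (y(F) = 1*sqrt(F) = sqrt(F))
y(15)*x(37, 13) = sqrt(15)*(37 + 2*13) = sqrt(15)*(37 + 26) = sqrt(15)*63 = 63*sqrt(15)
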